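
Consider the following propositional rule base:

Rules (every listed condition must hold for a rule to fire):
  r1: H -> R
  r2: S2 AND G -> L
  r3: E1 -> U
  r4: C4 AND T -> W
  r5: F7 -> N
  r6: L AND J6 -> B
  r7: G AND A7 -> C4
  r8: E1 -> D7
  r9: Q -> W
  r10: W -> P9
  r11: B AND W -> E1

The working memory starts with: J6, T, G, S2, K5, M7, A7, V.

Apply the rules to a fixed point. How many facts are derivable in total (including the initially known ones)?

Round 1: r2 [S2 AND G -> L]; r7 [G AND A7 -> C4]. New: L, C4.
Round 2: r4 [C4 AND T -> W]; r6 [L AND J6 -> B]. New: W, B.
Round 3: r10 [W -> P9]; r11 [B AND W -> E1]. New: P9, E1.
Round 4: r3 [E1 -> U]; r8 [E1 -> D7]. New: U, D7.
Closure: {A7, B, C4, D7, E1, G, J6, K5, L, M7, P9, S2, T, U, V, W} — 16 facts.

16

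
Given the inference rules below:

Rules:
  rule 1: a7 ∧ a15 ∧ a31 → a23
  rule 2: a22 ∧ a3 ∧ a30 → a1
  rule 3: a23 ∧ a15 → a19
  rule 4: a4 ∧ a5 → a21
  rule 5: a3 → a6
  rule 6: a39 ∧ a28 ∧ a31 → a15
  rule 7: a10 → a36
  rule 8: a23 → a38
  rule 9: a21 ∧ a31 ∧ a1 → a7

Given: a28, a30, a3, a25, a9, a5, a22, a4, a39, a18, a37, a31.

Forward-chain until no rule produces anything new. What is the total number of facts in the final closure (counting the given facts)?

Round 1 fires rule 2, rule 4, rule 5, rule 6, giving a1, a21, a6, a15.
Round 2 fires rule 9, giving a7.
Round 3 fires rule 1, giving a23.
Round 4 fires rule 3, rule 8, giving a19, a38.
Closure: {a1, a15, a18, a19, a21, a22, a23, a25, a28, a3, a30, a31, a37, a38, a39, a4, a5, a6, a7, a9} — 20 facts.

20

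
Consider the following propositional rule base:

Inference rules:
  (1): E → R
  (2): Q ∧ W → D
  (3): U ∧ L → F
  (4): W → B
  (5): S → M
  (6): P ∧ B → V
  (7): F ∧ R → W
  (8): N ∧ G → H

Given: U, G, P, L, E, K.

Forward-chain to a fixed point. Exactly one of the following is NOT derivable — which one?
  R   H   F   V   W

H

[1] (1) [E → R]; (3) [U ∧ L → F]. ⇒ new: R, F.
[2] (7) [F ∧ R → W]. ⇒ new: W.
[3] (4) [W → B]. ⇒ new: B.
[4] (6) [P ∧ B → V]. ⇒ new: V.
Derived: V (round 4), W (round 2), R (round 1), F (round 1). H never appears in any round.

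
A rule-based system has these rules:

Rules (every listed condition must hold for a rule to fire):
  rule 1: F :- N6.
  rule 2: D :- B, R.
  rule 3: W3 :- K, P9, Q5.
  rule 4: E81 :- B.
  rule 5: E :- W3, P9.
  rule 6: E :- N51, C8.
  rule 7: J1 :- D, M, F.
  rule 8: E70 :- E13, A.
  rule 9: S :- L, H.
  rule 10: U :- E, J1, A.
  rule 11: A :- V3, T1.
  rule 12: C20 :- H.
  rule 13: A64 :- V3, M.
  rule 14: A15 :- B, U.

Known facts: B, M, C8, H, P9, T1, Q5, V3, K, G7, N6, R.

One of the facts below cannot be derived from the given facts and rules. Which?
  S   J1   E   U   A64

[1] rule 1 [F :- N6.]; rule 2 [D :- B, R.]; rule 3 [W3 :- K, P9, Q5.]; rule 4 [E81 :- B.]; rule 11 [A :- V3, T1.]; rule 12 [C20 :- H.]; rule 13 [A64 :- V3, M.]. ⇒ new: F, D, W3, E81, A, C20, A64.
[2] rule 5 [E :- W3, P9.]; rule 7 [J1 :- D, M, F.]. ⇒ new: E, J1.
[3] rule 10 [U :- E, J1, A.]. ⇒ new: U.
[4] rule 14 [A15 :- B, U.]. ⇒ new: A15.
Derived: A64 (round 1), E (round 2), U (round 3), J1 (round 2). S never appears in any round.

S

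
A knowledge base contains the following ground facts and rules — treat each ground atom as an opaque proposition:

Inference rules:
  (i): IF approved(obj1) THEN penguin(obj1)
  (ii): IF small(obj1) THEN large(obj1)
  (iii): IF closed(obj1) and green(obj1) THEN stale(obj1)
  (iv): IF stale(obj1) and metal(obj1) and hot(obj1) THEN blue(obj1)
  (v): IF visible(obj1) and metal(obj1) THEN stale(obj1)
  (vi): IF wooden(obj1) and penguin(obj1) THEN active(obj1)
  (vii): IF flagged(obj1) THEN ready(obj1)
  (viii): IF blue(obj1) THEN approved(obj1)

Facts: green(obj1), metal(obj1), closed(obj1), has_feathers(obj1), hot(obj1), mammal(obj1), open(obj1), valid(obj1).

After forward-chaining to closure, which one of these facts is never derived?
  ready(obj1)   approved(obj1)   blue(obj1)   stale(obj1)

ready(obj1)

Round 1 fires (iii), giving stale(obj1).
Round 2 fires (iv), giving blue(obj1).
Round 3 fires (viii), giving approved(obj1).
Round 4 fires (i), giving penguin(obj1).
Derived: approved(obj1) (round 3), stale(obj1) (round 1), blue(obj1) (round 2). ready(obj1) never appears in any round.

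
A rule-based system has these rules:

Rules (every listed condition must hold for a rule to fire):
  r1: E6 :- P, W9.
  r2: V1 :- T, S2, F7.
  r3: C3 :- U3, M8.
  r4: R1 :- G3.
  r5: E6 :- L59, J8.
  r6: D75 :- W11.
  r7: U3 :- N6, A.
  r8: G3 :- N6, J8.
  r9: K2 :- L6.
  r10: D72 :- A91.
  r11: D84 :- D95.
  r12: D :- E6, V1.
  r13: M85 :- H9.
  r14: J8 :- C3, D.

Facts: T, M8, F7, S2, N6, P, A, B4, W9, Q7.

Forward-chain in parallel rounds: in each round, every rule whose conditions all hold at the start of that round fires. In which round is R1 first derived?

5

Round 1: r1 [E6 :- P, W9.]; r2 [V1 :- T, S2, F7.]; r7 [U3 :- N6, A.]. Adds E6, V1, U3.
Round 2: r3 [C3 :- U3, M8.]; r12 [D :- E6, V1.]. Adds C3, D.
Round 3: r14 [J8 :- C3, D.]. Adds J8.
Round 4: r8 [G3 :- N6, J8.]. Adds G3.
Round 5: r4 [R1 :- G3.]. Adds R1.
R1 first appears in round 5.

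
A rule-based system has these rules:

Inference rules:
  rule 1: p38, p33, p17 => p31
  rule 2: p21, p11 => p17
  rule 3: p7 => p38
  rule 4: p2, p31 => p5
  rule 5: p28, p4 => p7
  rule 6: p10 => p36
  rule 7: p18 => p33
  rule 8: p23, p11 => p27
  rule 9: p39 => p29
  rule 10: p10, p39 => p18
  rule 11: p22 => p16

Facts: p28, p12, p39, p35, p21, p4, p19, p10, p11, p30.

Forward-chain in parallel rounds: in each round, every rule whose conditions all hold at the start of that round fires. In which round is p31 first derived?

3

[1] rule 2 [p21, p11 => p17]; rule 5 [p28, p4 => p7]; rule 6 [p10 => p36]; rule 9 [p39 => p29]; rule 10 [p10, p39 => p18]. ⇒ new: p17, p7, p36, p29, p18.
[2] rule 3 [p7 => p38]; rule 7 [p18 => p33]. ⇒ new: p38, p33.
[3] rule 1 [p38, p33, p17 => p31]. ⇒ new: p31.
p31 first appears in round 3.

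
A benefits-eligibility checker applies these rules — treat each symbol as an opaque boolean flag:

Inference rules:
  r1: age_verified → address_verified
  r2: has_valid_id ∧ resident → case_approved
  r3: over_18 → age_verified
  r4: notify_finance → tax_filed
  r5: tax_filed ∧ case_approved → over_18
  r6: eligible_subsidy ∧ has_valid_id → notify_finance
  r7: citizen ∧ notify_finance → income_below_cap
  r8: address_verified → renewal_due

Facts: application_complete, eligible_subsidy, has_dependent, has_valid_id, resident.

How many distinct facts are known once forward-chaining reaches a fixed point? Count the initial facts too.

Round 1: r2 [has_valid_id ∧ resident → case_approved]; r6 [eligible_subsidy ∧ has_valid_id → notify_finance]. New: case_approved, notify_finance.
Round 2: r4 [notify_finance → tax_filed]. New: tax_filed.
Round 3: r5 [tax_filed ∧ case_approved → over_18]. New: over_18.
Round 4: r3 [over_18 → age_verified]. New: age_verified.
Round 5: r1 [age_verified → address_verified]. New: address_verified.
Round 6: r8 [address_verified → renewal_due]. New: renewal_due.
Closure: {address_verified, age_verified, application_complete, case_approved, eligible_subsidy, has_dependent, has_valid_id, notify_finance, over_18, renewal_due, resident, tax_filed} — 12 facts.

12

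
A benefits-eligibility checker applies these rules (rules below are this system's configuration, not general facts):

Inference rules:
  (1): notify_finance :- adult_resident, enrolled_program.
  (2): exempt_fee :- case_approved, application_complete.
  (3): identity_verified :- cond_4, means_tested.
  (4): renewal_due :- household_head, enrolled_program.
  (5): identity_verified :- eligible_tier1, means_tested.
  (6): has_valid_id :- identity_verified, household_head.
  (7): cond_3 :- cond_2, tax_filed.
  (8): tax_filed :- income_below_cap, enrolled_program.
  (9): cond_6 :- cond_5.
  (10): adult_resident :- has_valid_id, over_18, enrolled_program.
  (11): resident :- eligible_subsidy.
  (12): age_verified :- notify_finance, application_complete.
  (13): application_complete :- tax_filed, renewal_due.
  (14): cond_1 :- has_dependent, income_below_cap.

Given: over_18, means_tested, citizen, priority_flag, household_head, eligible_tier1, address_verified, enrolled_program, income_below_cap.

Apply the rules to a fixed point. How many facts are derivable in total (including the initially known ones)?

[1] (4) [renewal_due :- household_head, enrolled_program.]; (5) [identity_verified :- eligible_tier1, means_tested.]; (8) [tax_filed :- income_below_cap, enrolled_program.]. ⇒ new: renewal_due, identity_verified, tax_filed.
[2] (6) [has_valid_id :- identity_verified, household_head.]; (13) [application_complete :- tax_filed, renewal_due.]. ⇒ new: has_valid_id, application_complete.
[3] (10) [adult_resident :- has_valid_id, over_18, enrolled_program.]. ⇒ new: adult_resident.
[4] (1) [notify_finance :- adult_resident, enrolled_program.]. ⇒ new: notify_finance.
[5] (12) [age_verified :- notify_finance, application_complete.]. ⇒ new: age_verified.
Closure: {address_verified, adult_resident, age_verified, application_complete, citizen, eligible_tier1, enrolled_program, has_valid_id, household_head, identity_verified, income_below_cap, means_tested, notify_finance, over_18, priority_flag, renewal_due, tax_filed} — 17 facts.

17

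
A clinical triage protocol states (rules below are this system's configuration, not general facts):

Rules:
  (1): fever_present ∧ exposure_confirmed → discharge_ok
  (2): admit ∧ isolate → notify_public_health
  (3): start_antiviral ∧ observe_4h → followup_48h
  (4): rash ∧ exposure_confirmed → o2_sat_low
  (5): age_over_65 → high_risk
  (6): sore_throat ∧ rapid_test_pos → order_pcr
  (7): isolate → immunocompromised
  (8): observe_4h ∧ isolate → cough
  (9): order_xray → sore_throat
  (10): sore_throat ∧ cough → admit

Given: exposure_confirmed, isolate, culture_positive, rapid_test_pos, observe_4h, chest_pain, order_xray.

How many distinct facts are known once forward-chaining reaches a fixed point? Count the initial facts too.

Round 1 — (7), (8), (9), derive immunocompromised, cough, sore_throat.
Round 2 — (6), (10), derive order_pcr, admit.
Round 3 — (2), derive notify_public_health.
Closure: {admit, chest_pain, cough, culture_positive, exposure_confirmed, immunocompromised, isolate, notify_public_health, observe_4h, order_pcr, order_xray, rapid_test_pos, sore_throat} — 13 facts.

13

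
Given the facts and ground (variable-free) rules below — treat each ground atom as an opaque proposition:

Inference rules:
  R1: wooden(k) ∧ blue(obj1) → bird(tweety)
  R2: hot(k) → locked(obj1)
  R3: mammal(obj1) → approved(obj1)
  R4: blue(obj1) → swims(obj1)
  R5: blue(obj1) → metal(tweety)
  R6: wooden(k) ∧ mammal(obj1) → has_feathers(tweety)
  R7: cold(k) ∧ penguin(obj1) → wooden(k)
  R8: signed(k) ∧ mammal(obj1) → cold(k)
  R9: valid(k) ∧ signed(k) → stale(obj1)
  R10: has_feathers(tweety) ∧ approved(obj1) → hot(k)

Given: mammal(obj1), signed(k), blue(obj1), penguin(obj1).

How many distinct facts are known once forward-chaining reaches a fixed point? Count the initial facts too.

13

Round 1: R3 [mammal(obj1) → approved(obj1)]; R4 [blue(obj1) → swims(obj1)]; R5 [blue(obj1) → metal(tweety)]; R8 [signed(k) ∧ mammal(obj1) → cold(k)]. New: approved(obj1), swims(obj1), metal(tweety), cold(k).
Round 2: R7 [cold(k) ∧ penguin(obj1) → wooden(k)]. New: wooden(k).
Round 3: R1 [wooden(k) ∧ blue(obj1) → bird(tweety)]; R6 [wooden(k) ∧ mammal(obj1) → has_feathers(tweety)]. New: bird(tweety), has_feathers(tweety).
Round 4: R10 [has_feathers(tweety) ∧ approved(obj1) → hot(k)]. New: hot(k).
Round 5: R2 [hot(k) → locked(obj1)]. New: locked(obj1).
Closure: {approved(obj1), bird(tweety), blue(obj1), cold(k), has_feathers(tweety), hot(k), locked(obj1), mammal(obj1), metal(tweety), penguin(obj1), signed(k), swims(obj1), wooden(k)} — 13 facts.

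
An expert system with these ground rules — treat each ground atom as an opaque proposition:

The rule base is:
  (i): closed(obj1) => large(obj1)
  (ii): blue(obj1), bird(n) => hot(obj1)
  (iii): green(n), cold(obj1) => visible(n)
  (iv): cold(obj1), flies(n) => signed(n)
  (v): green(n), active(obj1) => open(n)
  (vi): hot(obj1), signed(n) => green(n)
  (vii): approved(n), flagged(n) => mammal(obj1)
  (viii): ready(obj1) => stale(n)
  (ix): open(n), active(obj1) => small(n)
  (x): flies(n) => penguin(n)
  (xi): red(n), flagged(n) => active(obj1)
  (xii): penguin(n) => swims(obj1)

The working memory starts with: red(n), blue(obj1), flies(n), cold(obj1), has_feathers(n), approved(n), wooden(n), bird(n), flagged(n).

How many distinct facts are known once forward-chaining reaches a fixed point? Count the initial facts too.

Round 1 — (ii), (iv), (vii), (x), (xi), derive hot(obj1), signed(n), mammal(obj1), penguin(n), active(obj1).
Round 2 — (vi), (xii), derive green(n), swims(obj1).
Round 3 — (iii), (v), derive visible(n), open(n).
Round 4 — (ix), derive small(n).
Closure: {active(obj1), approved(n), bird(n), blue(obj1), cold(obj1), flagged(n), flies(n), green(n), has_feathers(n), hot(obj1), mammal(obj1), open(n), penguin(n), red(n), signed(n), small(n), swims(obj1), visible(n), wooden(n)} — 19 facts.

19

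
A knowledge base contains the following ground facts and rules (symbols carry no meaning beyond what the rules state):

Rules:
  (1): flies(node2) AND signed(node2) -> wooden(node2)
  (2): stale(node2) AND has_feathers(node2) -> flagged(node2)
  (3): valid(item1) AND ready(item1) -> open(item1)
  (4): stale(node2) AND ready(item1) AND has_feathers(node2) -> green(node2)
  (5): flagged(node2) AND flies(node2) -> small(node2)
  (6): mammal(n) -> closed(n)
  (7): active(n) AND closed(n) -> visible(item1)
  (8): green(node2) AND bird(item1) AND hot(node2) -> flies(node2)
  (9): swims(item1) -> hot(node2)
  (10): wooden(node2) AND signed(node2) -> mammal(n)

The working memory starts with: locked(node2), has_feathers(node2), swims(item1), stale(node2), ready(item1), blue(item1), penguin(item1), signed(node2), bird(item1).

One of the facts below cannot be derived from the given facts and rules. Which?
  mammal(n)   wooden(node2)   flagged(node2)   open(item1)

[1] (2) [stale(node2) AND has_feathers(node2) -> flagged(node2)]; (4) [stale(node2) AND ready(item1) AND has_feathers(node2) -> green(node2)]; (9) [swims(item1) -> hot(node2)]. ⇒ new: flagged(node2), green(node2), hot(node2).
[2] (8) [green(node2) AND bird(item1) AND hot(node2) -> flies(node2)]. ⇒ new: flies(node2).
[3] (1) [flies(node2) AND signed(node2) -> wooden(node2)]; (5) [flagged(node2) AND flies(node2) -> small(node2)]. ⇒ new: wooden(node2), small(node2).
[4] (10) [wooden(node2) AND signed(node2) -> mammal(n)]. ⇒ new: mammal(n).
[5] (6) [mammal(n) -> closed(n)]. ⇒ new: closed(n).
Derived: flagged(node2) (round 1), mammal(n) (round 4), wooden(node2) (round 3). open(item1) never appears in any round.

open(item1)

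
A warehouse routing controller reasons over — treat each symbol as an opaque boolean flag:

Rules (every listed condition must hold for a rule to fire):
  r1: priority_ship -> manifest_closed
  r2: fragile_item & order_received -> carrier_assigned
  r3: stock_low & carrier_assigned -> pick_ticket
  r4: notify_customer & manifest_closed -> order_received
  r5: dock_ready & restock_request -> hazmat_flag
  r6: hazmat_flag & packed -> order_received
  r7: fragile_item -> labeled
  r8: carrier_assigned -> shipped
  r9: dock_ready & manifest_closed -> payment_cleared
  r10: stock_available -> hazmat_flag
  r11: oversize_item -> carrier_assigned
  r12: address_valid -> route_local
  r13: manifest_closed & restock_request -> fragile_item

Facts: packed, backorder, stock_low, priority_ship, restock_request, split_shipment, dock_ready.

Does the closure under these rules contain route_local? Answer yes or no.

Round 1 — r1, r5, derive manifest_closed, hazmat_flag.
Round 2 — r6, r9, r13, derive order_received, payment_cleared, fragile_item.
Round 3 — r2, r7, derive carrier_assigned, labeled.
Round 4 — r3, r8, derive pick_ticket, shipped.
Fixed point reached. route_local is concluded only by r12; r12 needs address_valid (never derived).

no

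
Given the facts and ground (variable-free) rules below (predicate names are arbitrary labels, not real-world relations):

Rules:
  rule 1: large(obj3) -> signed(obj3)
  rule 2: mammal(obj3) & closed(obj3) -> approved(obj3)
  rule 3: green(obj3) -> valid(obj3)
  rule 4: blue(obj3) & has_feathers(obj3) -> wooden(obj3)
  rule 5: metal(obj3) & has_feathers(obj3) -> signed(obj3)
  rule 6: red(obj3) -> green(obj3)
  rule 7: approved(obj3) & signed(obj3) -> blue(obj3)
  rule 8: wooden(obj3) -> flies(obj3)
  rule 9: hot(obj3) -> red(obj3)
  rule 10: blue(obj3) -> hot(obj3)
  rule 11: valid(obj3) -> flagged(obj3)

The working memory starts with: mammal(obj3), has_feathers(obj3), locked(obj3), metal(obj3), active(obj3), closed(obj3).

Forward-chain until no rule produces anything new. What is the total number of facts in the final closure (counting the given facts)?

Round 1 fires rule 2, rule 5, giving approved(obj3), signed(obj3).
Round 2 fires rule 7, giving blue(obj3).
Round 3 fires rule 4, rule 10, giving wooden(obj3), hot(obj3).
Round 4 fires rule 8, rule 9, giving flies(obj3), red(obj3).
Round 5 fires rule 6, giving green(obj3).
Round 6 fires rule 3, giving valid(obj3).
Round 7 fires rule 11, giving flagged(obj3).
Closure: {active(obj3), approved(obj3), blue(obj3), closed(obj3), flagged(obj3), flies(obj3), green(obj3), has_feathers(obj3), hot(obj3), locked(obj3), mammal(obj3), metal(obj3), red(obj3), signed(obj3), valid(obj3), wooden(obj3)} — 16 facts.

16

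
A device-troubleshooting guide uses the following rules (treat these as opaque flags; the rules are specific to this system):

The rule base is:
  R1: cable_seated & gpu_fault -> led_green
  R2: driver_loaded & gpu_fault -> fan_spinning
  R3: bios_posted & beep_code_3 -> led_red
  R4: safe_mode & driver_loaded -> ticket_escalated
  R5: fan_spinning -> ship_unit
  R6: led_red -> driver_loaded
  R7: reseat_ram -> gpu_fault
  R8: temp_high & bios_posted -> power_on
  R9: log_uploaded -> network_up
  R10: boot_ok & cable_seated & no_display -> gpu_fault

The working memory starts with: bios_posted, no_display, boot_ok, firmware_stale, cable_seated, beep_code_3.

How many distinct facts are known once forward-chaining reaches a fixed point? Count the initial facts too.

12

Round 1: R3 [bios_posted & beep_code_3 -> led_red]; R10 [boot_ok & cable_seated & no_display -> gpu_fault]. New: led_red, gpu_fault.
Round 2: R1 [cable_seated & gpu_fault -> led_green]; R6 [led_red -> driver_loaded]. New: led_green, driver_loaded.
Round 3: R2 [driver_loaded & gpu_fault -> fan_spinning]. New: fan_spinning.
Round 4: R5 [fan_spinning -> ship_unit]. New: ship_unit.
Closure: {beep_code_3, bios_posted, boot_ok, cable_seated, driver_loaded, fan_spinning, firmware_stale, gpu_fault, led_green, led_red, no_display, ship_unit} — 12 facts.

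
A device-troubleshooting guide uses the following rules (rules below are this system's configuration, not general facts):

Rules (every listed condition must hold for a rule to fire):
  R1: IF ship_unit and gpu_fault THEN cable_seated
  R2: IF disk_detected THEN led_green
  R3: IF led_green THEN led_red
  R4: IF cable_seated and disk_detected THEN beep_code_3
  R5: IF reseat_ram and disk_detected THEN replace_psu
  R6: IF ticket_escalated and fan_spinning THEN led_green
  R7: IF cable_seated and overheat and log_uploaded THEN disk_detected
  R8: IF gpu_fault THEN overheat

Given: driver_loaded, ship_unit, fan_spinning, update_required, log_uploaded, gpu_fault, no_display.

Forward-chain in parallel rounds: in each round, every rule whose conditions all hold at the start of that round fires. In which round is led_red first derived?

Round 1: R1 [IF ship_unit and gpu_fault THEN cable_seated]; R8 [IF gpu_fault THEN overheat]. New: cable_seated, overheat.
Round 2: R7 [IF cable_seated and overheat and log_uploaded THEN disk_detected]. New: disk_detected.
Round 3: R2 [IF disk_detected THEN led_green]; R4 [IF cable_seated and disk_detected THEN beep_code_3]. New: led_green, beep_code_3.
Round 4: R3 [IF led_green THEN led_red]. New: led_red.
led_red first appears in round 4.

4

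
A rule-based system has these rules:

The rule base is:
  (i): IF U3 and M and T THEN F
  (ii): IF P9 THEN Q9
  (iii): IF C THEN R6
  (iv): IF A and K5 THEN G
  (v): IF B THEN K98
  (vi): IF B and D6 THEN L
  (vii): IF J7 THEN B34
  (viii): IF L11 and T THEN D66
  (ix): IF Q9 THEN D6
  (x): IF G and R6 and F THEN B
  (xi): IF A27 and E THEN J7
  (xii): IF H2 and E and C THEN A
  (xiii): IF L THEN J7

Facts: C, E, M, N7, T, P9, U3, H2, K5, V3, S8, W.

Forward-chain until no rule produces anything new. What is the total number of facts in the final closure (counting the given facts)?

23

Round 1 — (i), (ii), (iii), (xii), derive F, Q9, R6, A.
Round 2 — (iv), (ix), derive G, D6.
Round 3 — (x), derive B.
Round 4 — (v), (vi), derive K98, L.
Round 5 — (xiii), derive J7.
Round 6 — (vii), derive B34.
Closure: {A, B, B34, C, D6, E, F, G, H2, J7, K5, K98, L, M, N7, P9, Q9, R6, S8, T, U3, V3, W} — 23 facts.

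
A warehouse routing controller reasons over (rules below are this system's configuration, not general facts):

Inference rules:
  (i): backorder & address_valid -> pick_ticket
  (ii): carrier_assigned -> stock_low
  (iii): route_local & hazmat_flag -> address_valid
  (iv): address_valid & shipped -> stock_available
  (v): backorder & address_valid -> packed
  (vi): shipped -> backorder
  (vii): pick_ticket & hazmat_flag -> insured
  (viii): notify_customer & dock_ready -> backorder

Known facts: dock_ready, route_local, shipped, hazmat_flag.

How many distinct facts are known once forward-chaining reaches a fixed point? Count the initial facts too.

Round 1 fires (iii), (vi), giving address_valid, backorder.
Round 2 fires (i), (iv), (v), giving pick_ticket, stock_available, packed.
Round 3 fires (vii), giving insured.
Closure: {address_valid, backorder, dock_ready, hazmat_flag, insured, packed, pick_ticket, route_local, shipped, stock_available} — 10 facts.

10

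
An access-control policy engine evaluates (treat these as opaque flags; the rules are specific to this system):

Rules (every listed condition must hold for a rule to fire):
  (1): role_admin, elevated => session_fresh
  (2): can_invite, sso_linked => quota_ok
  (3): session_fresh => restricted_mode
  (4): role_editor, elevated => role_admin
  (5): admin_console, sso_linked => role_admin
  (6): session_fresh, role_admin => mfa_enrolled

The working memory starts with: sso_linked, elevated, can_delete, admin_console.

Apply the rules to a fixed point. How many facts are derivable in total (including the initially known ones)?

8

[1] (5) [admin_console, sso_linked => role_admin]. ⇒ new: role_admin.
[2] (1) [role_admin, elevated => session_fresh]. ⇒ new: session_fresh.
[3] (3) [session_fresh => restricted_mode]; (6) [session_fresh, role_admin => mfa_enrolled]. ⇒ new: restricted_mode, mfa_enrolled.
Closure: {admin_console, can_delete, elevated, mfa_enrolled, restricted_mode, role_admin, session_fresh, sso_linked} — 8 facts.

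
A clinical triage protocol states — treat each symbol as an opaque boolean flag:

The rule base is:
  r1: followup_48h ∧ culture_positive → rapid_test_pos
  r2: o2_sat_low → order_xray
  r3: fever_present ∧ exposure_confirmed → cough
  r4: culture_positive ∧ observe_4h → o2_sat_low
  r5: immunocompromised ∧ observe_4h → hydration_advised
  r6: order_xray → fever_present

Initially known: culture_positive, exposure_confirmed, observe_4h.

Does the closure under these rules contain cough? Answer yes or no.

yes

Round 1 fires r4, giving o2_sat_low.
Round 2 fires r2, giving order_xray.
Round 3 fires r6, giving fever_present.
Round 4 fires r3, giving cough.
cough appears in round 4, so it is derivable.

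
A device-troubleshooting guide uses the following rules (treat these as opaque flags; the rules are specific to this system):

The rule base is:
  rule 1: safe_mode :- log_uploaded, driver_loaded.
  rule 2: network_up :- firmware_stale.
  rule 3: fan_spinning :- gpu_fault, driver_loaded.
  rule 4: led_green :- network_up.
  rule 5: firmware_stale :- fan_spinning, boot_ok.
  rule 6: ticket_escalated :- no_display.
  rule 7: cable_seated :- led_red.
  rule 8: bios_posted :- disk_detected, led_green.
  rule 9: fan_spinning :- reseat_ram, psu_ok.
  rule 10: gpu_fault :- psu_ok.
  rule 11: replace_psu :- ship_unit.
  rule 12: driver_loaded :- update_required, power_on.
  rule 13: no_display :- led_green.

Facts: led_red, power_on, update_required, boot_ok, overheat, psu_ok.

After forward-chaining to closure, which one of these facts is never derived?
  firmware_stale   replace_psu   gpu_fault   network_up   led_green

Round 1 fires rule 7, rule 10, rule 12, giving cable_seated, gpu_fault, driver_loaded.
Round 2 fires rule 3, giving fan_spinning.
Round 3 fires rule 5, giving firmware_stale.
Round 4 fires rule 2, giving network_up.
Round 5 fires rule 4, giving led_green.
Round 6 fires rule 13, giving no_display.
Round 7 fires rule 6, giving ticket_escalated.
Derived: gpu_fault (round 1), firmware_stale (round 3), led_green (round 5), network_up (round 4). replace_psu never appears in any round.

replace_psu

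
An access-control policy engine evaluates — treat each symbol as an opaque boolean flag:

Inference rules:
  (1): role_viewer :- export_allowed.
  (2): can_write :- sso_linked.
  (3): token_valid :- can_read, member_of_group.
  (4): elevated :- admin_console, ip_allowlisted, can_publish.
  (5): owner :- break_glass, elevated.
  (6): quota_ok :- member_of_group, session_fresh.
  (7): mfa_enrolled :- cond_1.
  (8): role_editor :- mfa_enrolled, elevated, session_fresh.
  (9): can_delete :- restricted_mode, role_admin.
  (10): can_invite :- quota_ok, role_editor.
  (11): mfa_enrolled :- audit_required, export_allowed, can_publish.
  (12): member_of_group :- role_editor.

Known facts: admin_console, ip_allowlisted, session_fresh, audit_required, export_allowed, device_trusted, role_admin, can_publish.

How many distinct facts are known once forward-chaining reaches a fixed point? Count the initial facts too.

[1] (1) [role_viewer :- export_allowed.]; (4) [elevated :- admin_console, ip_allowlisted, can_publish.]; (11) [mfa_enrolled :- audit_required, export_allowed, can_publish.]. ⇒ new: role_viewer, elevated, mfa_enrolled.
[2] (8) [role_editor :- mfa_enrolled, elevated, session_fresh.]. ⇒ new: role_editor.
[3] (12) [member_of_group :- role_editor.]. ⇒ new: member_of_group.
[4] (6) [quota_ok :- member_of_group, session_fresh.]. ⇒ new: quota_ok.
[5] (10) [can_invite :- quota_ok, role_editor.]. ⇒ new: can_invite.
Closure: {admin_console, audit_required, can_invite, can_publish, device_trusted, elevated, export_allowed, ip_allowlisted, member_of_group, mfa_enrolled, quota_ok, role_admin, role_editor, role_viewer, session_fresh} — 15 facts.

15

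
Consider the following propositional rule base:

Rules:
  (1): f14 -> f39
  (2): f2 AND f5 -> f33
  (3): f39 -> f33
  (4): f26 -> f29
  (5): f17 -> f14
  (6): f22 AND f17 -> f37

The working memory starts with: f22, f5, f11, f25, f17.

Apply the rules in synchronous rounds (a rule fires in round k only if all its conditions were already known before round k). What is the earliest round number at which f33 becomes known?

3

[1] (5) [f17 -> f14]; (6) [f22 AND f17 -> f37]. ⇒ new: f14, f37.
[2] (1) [f14 -> f39]. ⇒ new: f39.
[3] (3) [f39 -> f33]. ⇒ new: f33.
f33 first appears in round 3.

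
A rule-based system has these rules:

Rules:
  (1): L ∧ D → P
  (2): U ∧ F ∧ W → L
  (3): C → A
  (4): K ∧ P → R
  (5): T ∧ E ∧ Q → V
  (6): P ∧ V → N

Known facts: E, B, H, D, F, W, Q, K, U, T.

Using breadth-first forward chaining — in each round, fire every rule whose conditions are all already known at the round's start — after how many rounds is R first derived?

3

Round 1 — (2), (5), derive L, V.
Round 2 — (1), derive P.
Round 3 — (4), (6), derive R, N.
R first appears in round 3.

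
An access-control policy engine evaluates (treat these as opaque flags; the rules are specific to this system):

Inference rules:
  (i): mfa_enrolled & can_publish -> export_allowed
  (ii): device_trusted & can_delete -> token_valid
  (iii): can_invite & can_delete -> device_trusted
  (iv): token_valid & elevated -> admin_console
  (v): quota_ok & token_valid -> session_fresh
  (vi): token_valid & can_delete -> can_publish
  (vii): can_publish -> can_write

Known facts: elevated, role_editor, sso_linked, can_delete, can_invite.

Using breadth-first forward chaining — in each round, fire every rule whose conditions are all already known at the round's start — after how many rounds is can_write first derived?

4

Round 1: (iii) [can_invite & can_delete -> device_trusted]. Adds device_trusted.
Round 2: (ii) [device_trusted & can_delete -> token_valid]. Adds token_valid.
Round 3: (iv) [token_valid & elevated -> admin_console]; (vi) [token_valid & can_delete -> can_publish]. Adds admin_console, can_publish.
Round 4: (vii) [can_publish -> can_write]. Adds can_write.
can_write first appears in round 4.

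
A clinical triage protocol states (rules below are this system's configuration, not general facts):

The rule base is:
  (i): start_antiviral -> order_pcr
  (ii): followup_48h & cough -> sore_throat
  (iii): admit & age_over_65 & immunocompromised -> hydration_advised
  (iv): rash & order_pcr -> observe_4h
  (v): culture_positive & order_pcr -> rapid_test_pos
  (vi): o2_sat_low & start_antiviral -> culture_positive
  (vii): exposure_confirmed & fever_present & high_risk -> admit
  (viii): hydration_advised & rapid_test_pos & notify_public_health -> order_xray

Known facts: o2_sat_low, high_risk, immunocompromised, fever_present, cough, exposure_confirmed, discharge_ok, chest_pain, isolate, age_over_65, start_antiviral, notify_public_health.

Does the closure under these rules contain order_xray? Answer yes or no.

yes

Round 1 fires (i), (vi), (vii), giving order_pcr, culture_positive, admit.
Round 2 fires (iii), (v), giving hydration_advised, rapid_test_pos.
Round 3 fires (viii), giving order_xray.
order_xray appears in round 3, so it is derivable.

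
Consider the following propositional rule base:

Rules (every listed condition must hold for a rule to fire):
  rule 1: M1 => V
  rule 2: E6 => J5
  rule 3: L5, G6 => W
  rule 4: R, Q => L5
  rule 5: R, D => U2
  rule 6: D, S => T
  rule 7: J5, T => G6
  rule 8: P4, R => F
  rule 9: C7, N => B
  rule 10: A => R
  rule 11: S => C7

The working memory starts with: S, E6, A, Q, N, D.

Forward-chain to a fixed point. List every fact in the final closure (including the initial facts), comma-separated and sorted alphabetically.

Round 1 fires rule 2, rule 6, rule 10, rule 11, giving J5, T, R, C7.
Round 2 fires rule 4, rule 5, rule 7, rule 9, giving L5, U2, G6, B.
Round 3 fires rule 3, giving W.

A, B, C7, D, E6, G6, J5, L5, N, Q, R, S, T, U2, W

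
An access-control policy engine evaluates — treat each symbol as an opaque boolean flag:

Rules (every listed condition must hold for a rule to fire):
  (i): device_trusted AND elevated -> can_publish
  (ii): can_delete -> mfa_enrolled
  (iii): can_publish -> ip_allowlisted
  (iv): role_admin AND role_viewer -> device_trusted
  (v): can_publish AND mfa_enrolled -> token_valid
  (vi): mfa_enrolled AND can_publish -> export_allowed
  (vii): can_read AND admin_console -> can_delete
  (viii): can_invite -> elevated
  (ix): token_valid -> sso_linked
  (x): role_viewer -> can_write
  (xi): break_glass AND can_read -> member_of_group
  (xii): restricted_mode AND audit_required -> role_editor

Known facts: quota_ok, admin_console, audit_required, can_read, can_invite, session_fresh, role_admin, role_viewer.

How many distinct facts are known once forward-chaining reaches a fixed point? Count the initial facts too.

18

Round 1 fires (iv), (vii), (viii), (x), giving device_trusted, can_delete, elevated, can_write.
Round 2 fires (i), (ii), giving can_publish, mfa_enrolled.
Round 3 fires (iii), (v), (vi), giving ip_allowlisted, token_valid, export_allowed.
Round 4 fires (ix), giving sso_linked.
Closure: {admin_console, audit_required, can_delete, can_invite, can_publish, can_read, can_write, device_trusted, elevated, export_allowed, ip_allowlisted, mfa_enrolled, quota_ok, role_admin, role_viewer, session_fresh, sso_linked, token_valid} — 18 facts.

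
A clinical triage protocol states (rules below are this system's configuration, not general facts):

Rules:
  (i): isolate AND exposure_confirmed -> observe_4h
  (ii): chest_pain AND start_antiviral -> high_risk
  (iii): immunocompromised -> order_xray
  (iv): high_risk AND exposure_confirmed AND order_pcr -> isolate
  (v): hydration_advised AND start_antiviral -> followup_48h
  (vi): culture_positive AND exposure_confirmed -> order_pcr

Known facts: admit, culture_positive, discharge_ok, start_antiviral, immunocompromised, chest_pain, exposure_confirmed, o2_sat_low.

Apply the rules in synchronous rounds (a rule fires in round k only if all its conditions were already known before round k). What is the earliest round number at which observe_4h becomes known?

3

Round 1: (ii) [chest_pain AND start_antiviral -> high_risk]; (iii) [immunocompromised -> order_xray]; (vi) [culture_positive AND exposure_confirmed -> order_pcr]. New: high_risk, order_xray, order_pcr.
Round 2: (iv) [high_risk AND exposure_confirmed AND order_pcr -> isolate]. New: isolate.
Round 3: (i) [isolate AND exposure_confirmed -> observe_4h]. New: observe_4h.
observe_4h first appears in round 3.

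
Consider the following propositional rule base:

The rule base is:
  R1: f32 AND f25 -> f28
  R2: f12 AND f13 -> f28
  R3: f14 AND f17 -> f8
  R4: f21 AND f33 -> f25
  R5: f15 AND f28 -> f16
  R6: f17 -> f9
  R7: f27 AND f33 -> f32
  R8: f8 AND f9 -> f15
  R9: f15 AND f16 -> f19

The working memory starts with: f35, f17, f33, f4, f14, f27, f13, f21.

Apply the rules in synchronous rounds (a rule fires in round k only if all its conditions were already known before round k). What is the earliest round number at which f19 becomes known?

4

[1] R3 [f14 AND f17 -> f8]; R4 [f21 AND f33 -> f25]; R6 [f17 -> f9]; R7 [f27 AND f33 -> f32]. ⇒ new: f8, f25, f9, f32.
[2] R1 [f32 AND f25 -> f28]; R8 [f8 AND f9 -> f15]. ⇒ new: f28, f15.
[3] R5 [f15 AND f28 -> f16]. ⇒ new: f16.
[4] R9 [f15 AND f16 -> f19]. ⇒ new: f19.
f19 first appears in round 4.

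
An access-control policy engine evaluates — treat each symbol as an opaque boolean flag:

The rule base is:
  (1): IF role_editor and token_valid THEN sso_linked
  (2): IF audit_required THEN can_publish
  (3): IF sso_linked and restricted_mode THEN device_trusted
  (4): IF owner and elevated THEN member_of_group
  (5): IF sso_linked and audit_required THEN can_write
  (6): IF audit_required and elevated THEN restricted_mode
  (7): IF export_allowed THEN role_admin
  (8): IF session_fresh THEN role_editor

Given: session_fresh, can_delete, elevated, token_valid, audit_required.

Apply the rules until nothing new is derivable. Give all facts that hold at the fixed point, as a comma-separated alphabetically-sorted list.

Round 1 fires (2), (6), (8), giving can_publish, restricted_mode, role_editor.
Round 2 fires (1), giving sso_linked.
Round 3 fires (3), (5), giving device_trusted, can_write.

audit_required, can_delete, can_publish, can_write, device_trusted, elevated, restricted_mode, role_editor, session_fresh, sso_linked, token_valid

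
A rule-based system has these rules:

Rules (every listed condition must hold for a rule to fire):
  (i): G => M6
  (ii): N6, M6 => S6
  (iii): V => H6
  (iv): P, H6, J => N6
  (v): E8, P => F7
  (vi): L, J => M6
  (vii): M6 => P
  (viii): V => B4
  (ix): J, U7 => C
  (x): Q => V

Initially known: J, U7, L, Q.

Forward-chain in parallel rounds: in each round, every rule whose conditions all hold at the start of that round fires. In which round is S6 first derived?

[1] (vi) [L, J => M6]; (ix) [J, U7 => C]; (x) [Q => V]. ⇒ new: M6, C, V.
[2] (iii) [V => H6]; (vii) [M6 => P]; (viii) [V => B4]. ⇒ new: H6, P, B4.
[3] (iv) [P, H6, J => N6]. ⇒ new: N6.
[4] (ii) [N6, M6 => S6]. ⇒ new: S6.
S6 first appears in round 4.

4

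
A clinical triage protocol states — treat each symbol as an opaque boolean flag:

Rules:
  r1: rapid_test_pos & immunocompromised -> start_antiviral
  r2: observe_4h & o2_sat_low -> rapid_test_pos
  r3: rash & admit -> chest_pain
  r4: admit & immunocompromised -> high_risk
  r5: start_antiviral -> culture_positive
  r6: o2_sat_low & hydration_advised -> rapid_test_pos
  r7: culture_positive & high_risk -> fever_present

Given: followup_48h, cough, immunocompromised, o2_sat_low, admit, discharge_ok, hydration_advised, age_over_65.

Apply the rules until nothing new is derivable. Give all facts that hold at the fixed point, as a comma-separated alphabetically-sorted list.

admit, age_over_65, cough, culture_positive, discharge_ok, fever_present, followup_48h, high_risk, hydration_advised, immunocompromised, o2_sat_low, rapid_test_pos, start_antiviral

Round 1: r4 [admit & immunocompromised -> high_risk]; r6 [o2_sat_low & hydration_advised -> rapid_test_pos]. New: high_risk, rapid_test_pos.
Round 2: r1 [rapid_test_pos & immunocompromised -> start_antiviral]. New: start_antiviral.
Round 3: r5 [start_antiviral -> culture_positive]. New: culture_positive.
Round 4: r7 [culture_positive & high_risk -> fever_present]. New: fever_present.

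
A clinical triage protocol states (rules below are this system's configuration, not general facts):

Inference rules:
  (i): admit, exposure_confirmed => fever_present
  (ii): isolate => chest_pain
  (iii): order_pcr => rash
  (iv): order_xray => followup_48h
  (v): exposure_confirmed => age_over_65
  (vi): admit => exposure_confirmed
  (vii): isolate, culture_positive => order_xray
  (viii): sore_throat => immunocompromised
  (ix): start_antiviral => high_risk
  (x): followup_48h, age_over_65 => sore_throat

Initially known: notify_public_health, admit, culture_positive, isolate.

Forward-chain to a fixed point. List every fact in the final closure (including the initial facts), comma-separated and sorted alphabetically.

Round 1 — (ii), (vi), (vii), derive chest_pain, exposure_confirmed, order_xray.
Round 2 — (i), (iv), (v), derive fever_present, followup_48h, age_over_65.
Round 3 — (x), derive sore_throat.
Round 4 — (viii), derive immunocompromised.

admit, age_over_65, chest_pain, culture_positive, exposure_confirmed, fever_present, followup_48h, immunocompromised, isolate, notify_public_health, order_xray, sore_throat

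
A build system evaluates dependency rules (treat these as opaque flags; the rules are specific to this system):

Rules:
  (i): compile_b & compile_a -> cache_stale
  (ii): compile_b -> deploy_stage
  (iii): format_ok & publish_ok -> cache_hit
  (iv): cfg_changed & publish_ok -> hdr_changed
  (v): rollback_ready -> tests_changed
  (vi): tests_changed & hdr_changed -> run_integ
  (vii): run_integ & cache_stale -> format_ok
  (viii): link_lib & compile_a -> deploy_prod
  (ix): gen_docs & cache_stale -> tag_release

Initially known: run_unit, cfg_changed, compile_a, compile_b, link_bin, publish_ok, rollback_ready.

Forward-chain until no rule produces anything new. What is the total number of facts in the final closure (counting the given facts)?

14

Round 1: (i) [compile_b & compile_a -> cache_stale]; (ii) [compile_b -> deploy_stage]; (iv) [cfg_changed & publish_ok -> hdr_changed]; (v) [rollback_ready -> tests_changed]. New: cache_stale, deploy_stage, hdr_changed, tests_changed.
Round 2: (vi) [tests_changed & hdr_changed -> run_integ]. New: run_integ.
Round 3: (vii) [run_integ & cache_stale -> format_ok]. New: format_ok.
Round 4: (iii) [format_ok & publish_ok -> cache_hit]. New: cache_hit.
Closure: {cache_hit, cache_stale, cfg_changed, compile_a, compile_b, deploy_stage, format_ok, hdr_changed, link_bin, publish_ok, rollback_ready, run_integ, run_unit, tests_changed} — 14 facts.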